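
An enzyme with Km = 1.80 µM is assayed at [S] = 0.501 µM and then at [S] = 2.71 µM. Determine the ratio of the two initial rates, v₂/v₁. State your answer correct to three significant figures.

The fractional saturations are [S]/(Km+[S]) = 0.501/2.301 = 0.2177 and 2.71/4.510 = 0.6009.
v₂/v₁ is just their ratio: 0.6009/0.2177 = 2.76.

2.76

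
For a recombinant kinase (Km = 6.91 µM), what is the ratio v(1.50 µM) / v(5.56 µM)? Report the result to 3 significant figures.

Since Vmax cancels, v₂/v₁ = [S]₂(Km+[S]₁) / [S]₁(Km+[S]₂).
= 1.50×(6.91+5.56) / (5.56×(6.91+1.50)) = 18.70/46.76 = 0.400.

0.400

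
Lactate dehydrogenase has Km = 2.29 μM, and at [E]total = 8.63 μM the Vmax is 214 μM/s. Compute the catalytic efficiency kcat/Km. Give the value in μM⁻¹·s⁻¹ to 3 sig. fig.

kcat = Vmax/[E]total = 214/8.63 = 24.8 s⁻¹.
kcat/Km = 24.8/2.29 = 10.8 μM⁻¹·s⁻¹.

10.8 μM⁻¹·s⁻¹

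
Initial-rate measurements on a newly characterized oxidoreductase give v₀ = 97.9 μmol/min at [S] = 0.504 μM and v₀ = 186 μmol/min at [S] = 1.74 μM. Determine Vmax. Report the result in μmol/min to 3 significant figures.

294 μmol/min

From v = Vmax[S]/(Km+[S]), each point gives Vmax = v(Km+[S])/[S].
Equating: 97.9(Km+0.504)/0.504 = 186(Km+1.74)/1.74.
194.2·Km + 97.9 = 106.9·Km + 186, so (194.2 − 106.9)·Km = 186 − 97.9.
Km = 88.10/87.35 = 1.01 μM; then Vmax = 97.9(1.01+0.504)/0.504 = 294 μmol/min.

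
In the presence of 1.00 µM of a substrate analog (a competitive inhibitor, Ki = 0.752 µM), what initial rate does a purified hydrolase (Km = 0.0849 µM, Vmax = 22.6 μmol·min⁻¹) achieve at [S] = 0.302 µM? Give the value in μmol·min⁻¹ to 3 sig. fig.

With α = 1 + [I]/Ki = 1 + 1.00/0.752 = 2.330, the competitive rate law is v = Vmax[S] / (αKm + [S]).
v = 22.6×0.302 / (2.330×0.0849 + 0.302) = 6.825/0.4998 = 13.7 μmol·min⁻¹.

13.7 μmol·min⁻¹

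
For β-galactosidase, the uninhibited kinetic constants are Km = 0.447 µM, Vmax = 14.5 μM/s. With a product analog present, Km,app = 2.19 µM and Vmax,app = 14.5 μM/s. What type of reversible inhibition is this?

competitive

Km increases (0.447 → 2.19 µM) while Vmax is unchanged — the hallmark of competitive inhibition.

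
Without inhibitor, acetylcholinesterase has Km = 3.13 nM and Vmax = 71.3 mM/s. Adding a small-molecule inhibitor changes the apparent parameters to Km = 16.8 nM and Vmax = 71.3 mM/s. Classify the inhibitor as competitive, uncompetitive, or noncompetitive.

competitive

Km increases (3.13 → 16.8 nM) while Vmax is unchanged — the hallmark of competitive inhibition.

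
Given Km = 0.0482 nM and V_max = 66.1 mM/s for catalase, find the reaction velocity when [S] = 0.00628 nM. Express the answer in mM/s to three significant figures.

7.62 mM/s

[S]/(Km+[S]) = 0.00628/0.05448 = 0.1153, the fractional saturation.
v = 0.1153 × Vmax = 0.1153 × 66.1 = 7.62 mM/s.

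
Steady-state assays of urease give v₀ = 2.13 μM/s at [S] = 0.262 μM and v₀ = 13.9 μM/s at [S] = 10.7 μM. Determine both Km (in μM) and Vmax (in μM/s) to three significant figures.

In reciprocal form, 1/v = (Km/Vmax)·(1/[S]) + 1/Vmax. The two points give (1/[S], 1/v) = (3.817, 0.4695) and (0.09346, 0.07194).
Slope = (0.4695 − 0.07194)/(3.817 − 0.09346) = 0.1068; intercept = 0.4695 − 0.1068×3.817 = 0.06196.
Vmax = 1/intercept = 16.1 μM/s; Km = slope × Vmax = 0.1068 × 16.1 = 1.72 μM.

Km = 1.72 μM; Vmax = 16.1 μM/s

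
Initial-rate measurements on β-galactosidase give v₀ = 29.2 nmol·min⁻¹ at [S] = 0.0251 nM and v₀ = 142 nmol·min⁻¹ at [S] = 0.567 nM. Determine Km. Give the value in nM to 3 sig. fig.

In reciprocal form, 1/v = (Km/Vmax)·(1/[S]) + 1/Vmax. The two points give (1/[S], 1/v) = (39.84, 0.03425) and (1.764, 0.007042).
Slope = (0.03425 − 0.007042)/(39.84 − 1.764) = 0.0007145; intercept = 0.03425 − 0.0007145×39.84 = 0.005782.
Vmax = 1/intercept = 173 nmol·min⁻¹; Km = slope × Vmax = 0.0007145 × 173 = 0.124 nM.

0.124 nM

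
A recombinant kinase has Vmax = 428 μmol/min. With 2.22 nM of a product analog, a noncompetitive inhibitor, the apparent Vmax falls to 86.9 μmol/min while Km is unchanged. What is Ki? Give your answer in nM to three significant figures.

0.566 nM

Noncompetitive: Vmax,app = Vmax/α with α = 1 + [I]/Ki.
α = Vmax/Vmax,app = 428/86.9 = 4.925.
Ki = [I]/(α − 1) = 2.22/3.925 = 0.566 nM.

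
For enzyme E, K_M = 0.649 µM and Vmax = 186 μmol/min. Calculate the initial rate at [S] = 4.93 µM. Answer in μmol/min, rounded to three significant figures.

164 μmol/min

[S]/(Km+[S]) = 4.93/5.579 = 0.8837, the fractional saturation.
v = 0.8837 × Vmax = 0.8837 × 186 = 164 μmol/min.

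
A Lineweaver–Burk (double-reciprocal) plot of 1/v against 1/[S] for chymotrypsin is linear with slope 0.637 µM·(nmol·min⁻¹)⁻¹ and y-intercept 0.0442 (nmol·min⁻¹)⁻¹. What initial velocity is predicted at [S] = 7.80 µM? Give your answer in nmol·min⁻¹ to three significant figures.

7.94 nmol·min⁻¹

The y-intercept is 1/Vmax, so Vmax = 1/0.0442 = 22.6 nmol·min⁻¹.
The slope is Km/Vmax, so Km = 0.637 × 22.6 = 14.4 µM.
Then v = 22.6 × 7.80/(14.4 + 7.80) = 7.94 nmol·min⁻¹.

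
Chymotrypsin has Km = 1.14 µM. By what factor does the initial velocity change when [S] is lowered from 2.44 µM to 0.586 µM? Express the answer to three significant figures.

0.498

The fractional saturations are [S]/(Km+[S]) = 2.44/3.580 = 0.6816 and 0.586/1.726 = 0.3395.
v₂/v₁ is just their ratio: 0.3395/0.6816 = 0.498.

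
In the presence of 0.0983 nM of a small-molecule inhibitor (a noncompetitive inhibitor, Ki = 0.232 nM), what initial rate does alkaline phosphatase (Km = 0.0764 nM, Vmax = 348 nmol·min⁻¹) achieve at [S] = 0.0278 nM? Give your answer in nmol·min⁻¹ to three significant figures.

α = 1 + [I]/Ki = 1 + 0.0983/0.232 = 1.424.
For a noncompetitive inhibitor, Vmax is reduced to Vmax/α while Km is unchanged: Km,app = 0.0764 nM, Vmax,app = 244 nmol·min⁻¹.
v = Vmax,app·[S]/(Km,app + [S]) = 244 × 0.0278/(0.0764 + 0.0278) = 65.2 nmol·min⁻¹.

65.2 nmol·min⁻¹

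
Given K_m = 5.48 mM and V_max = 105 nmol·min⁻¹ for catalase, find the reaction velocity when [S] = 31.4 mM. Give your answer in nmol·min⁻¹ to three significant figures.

[S]/(Km+[S]) = 31.4/36.88 = 0.8514, the fractional saturation.
v = 0.8514 × Vmax = 0.8514 × 105 = 89.4 nmol·min⁻¹.

89.4 nmol·min⁻¹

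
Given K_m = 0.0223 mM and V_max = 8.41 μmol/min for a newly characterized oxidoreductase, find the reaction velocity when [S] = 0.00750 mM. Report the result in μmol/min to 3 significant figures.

2.12 μmol/min

[S]/(Km+[S]) = 0.00750/0.02980 = 0.2517, the fractional saturation.
v = 0.2517 × Vmax = 0.2517 × 8.41 = 2.12 μmol/min.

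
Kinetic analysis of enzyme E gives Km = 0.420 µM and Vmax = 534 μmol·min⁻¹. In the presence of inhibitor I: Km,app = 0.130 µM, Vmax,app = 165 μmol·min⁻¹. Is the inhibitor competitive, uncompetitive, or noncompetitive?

Both Km and Vmax decrease by the same factor (~3.23-fold) — characteristic of uncompetitive inhibition.

uncompetitive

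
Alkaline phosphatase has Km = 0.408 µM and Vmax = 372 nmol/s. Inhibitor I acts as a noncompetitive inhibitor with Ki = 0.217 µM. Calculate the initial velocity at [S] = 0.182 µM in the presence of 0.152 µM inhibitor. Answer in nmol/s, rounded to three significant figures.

With α = 1 + [I]/Ki = 1 + 0.152/0.217 = 1.700, the noncompetitive rate law is v = (Vmax/α)·[S] / (Km + [S]).
v = (372/1.700)×0.182 / (0.408 + 0.182) = 39.82/0.5900 = 67.5 nmol/s.

67.5 nmol/s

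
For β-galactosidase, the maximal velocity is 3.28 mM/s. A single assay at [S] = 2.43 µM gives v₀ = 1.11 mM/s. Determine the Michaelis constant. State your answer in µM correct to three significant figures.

4.75 µM

From v = Vmax[S]/(Km+[S]), Km = [S](Vmax − v)/v.
Km = 2.43 × (3.28 − 1.11) / 1.11 = 5.273/1.11 = 4.75 µM.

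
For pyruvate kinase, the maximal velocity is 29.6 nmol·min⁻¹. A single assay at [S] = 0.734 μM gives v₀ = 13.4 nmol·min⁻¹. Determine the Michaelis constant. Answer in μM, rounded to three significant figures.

0.887 μM

v/Vmax = 13.4/29.6 = 0.4527 = [S]/(Km+[S]).
So Km + [S] = [S]/0.4527 = 1.621 μM, giving Km = 1.621 − 0.734 = 0.887 μM.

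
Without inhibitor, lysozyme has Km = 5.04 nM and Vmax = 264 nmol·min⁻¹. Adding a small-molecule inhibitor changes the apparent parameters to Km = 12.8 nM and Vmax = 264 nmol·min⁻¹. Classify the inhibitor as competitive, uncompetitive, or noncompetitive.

Km increases (5.04 → 12.8 nM) while Vmax is unchanged — the hallmark of competitive inhibition.

competitive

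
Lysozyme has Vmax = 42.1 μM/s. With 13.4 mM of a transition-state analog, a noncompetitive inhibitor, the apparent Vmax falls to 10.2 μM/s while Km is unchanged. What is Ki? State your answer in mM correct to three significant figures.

4.28 mM

Noncompetitive: Vmax,app = Vmax/α with α = 1 + [I]/Ki.
α = Vmax/Vmax,app = 42.1/10.2 = 4.127.
Since α = 1 + [I]/Ki, [I]/Ki = 4.127 − 1 = 3.127 and Ki = 13.4/3.127 = 4.28 mM.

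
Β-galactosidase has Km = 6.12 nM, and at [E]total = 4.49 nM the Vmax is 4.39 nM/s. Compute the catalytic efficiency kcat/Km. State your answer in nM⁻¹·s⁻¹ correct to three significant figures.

kcat = Vmax/[E]total = 4.39/4.49 = 0.978 s⁻¹.
kcat/Km = 0.978/6.12 = 0.160 nM⁻¹·s⁻¹.

0.160 nM⁻¹·s⁻¹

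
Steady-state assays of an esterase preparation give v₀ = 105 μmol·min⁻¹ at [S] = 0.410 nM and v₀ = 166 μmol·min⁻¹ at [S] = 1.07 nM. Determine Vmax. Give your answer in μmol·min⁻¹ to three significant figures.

260 μmol·min⁻¹

From v = Vmax[S]/(Km+[S]), each point gives Vmax = v(Km+[S])/[S].
Equating: 105(Km+0.410)/0.410 = 166(Km+1.07)/1.07.
256.1·Km + 105 = 155.1·Km + 166, so (256.1 − 155.1)·Km = 166 − 105.
Km = 61.00/101.0 = 0.604 nM; then Vmax = 105(0.604+0.410)/0.410 = 260 μmol·min⁻¹.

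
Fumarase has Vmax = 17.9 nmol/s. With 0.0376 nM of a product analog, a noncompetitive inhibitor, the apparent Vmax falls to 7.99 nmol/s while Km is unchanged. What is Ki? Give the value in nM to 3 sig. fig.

Noncompetitive: Vmax,app = Vmax/α with α = 1 + [I]/Ki.
α = Vmax/Vmax,app = 17.9/7.99 = 2.240.
Ki = [I]/(α − 1) = 0.0376/1.240 = 0.0303 nM.

0.0303 nM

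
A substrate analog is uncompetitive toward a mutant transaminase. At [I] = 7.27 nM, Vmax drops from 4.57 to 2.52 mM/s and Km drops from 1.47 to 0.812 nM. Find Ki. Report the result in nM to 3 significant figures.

8.94 nM

Uncompetitive: Vmax,app = Vmax/α (and Km,app = Km/α) with α = 1 + [I]/Ki.
α = Vmax/Vmax,app = 4.57/2.52 = 1.813.
Ki = [I]/(α − 1) = 7.27/0.8135 = 8.94 nM.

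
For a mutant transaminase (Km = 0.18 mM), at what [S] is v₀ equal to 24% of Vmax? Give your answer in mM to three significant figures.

0.0568 mM

v/Vmax = [S]/(Km+[S]) = 0.24, so [S] = Km·0.24/(1 − 0.24) = 0.18 × 0.3158.
[S] = 0.0568 mM.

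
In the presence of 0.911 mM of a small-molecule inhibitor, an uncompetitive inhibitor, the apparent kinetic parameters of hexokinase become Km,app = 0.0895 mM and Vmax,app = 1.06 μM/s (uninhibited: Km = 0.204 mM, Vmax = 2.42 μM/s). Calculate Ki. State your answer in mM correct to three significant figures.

Uncompetitive: Vmax,app = Vmax/α (and Km,app = Km/α) with α = 1 + [I]/Ki.
α = Vmax/Vmax,app = 2.42/1.06 = 2.283.
Since α = 1 + [I]/Ki, [I]/Ki = 2.283 − 1 = 1.283 and Ki = 0.911/1.283 = 0.710 mM.

0.710 mM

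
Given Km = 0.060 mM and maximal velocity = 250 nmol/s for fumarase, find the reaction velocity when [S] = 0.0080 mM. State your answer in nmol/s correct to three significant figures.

v = Vmax·[S]/(Km + [S]) = 250 × 0.0080 / (0.060 + 0.0080)
  = 2.000 / 0.06800 = 29.4 nmol/s.

29.4 nmol/s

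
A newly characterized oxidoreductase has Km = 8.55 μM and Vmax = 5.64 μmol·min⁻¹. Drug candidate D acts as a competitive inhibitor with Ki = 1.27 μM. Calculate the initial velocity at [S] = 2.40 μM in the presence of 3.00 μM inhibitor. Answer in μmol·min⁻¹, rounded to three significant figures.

α = 1 + [I]/Ki = 1 + 3.00/1.27 = 3.362.
For a competitive inhibitor, Vmax is unchanged and the apparent Km becomes α·Km: Km,app = 28.7 μM, Vmax,app = 5.64 μmol·min⁻¹.
v = Vmax,app·[S]/(Km,app + [S]) = 5.64 × 2.40/(28.7 + 2.40) = 0.435 μmol·min⁻¹.

0.435 μmol·min⁻¹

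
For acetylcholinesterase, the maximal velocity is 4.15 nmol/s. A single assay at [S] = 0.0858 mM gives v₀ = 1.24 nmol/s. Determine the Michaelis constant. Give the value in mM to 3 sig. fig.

0.201 mM

From v = Vmax[S]/(Km+[S]), Km = [S](Vmax − v)/v.
Km = 0.0858 × (4.15 − 1.24) / 1.24 = 0.2497/1.24 = 0.201 mM.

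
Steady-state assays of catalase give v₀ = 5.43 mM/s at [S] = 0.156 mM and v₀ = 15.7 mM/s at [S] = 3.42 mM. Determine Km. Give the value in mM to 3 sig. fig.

From v = Vmax[S]/(Km+[S]), each point gives Vmax = v(Km+[S])/[S].
Equating: 5.43(Km+0.156)/0.156 = 15.7(Km+3.42)/3.42.
34.81·Km + 5.43 = 4.591·Km + 15.7, so (34.81 − 4.591)·Km = 15.7 − 5.43.
Km = 10.27/30.22 = 0.340 mM; then Vmax = 5.43(0.340+0.156)/0.156 = 17.3 mM/s.

0.340 mM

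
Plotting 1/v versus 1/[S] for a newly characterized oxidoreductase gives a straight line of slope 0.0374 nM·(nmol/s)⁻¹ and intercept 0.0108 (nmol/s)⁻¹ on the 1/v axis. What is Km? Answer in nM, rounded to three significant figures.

y-intercept = 1/Vmax ⇒ Vmax = 92.6 nmol/s; slope = Km/Vmax ⇒ Km = slope × Vmax.
Km = 0.0374 × 92.6 = 3.46 nM.

3.46 nM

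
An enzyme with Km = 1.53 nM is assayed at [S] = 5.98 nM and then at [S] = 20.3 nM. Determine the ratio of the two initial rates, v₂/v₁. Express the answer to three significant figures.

1.17

The fractional saturations are [S]/(Km+[S]) = 5.98/7.510 = 0.7963 and 20.3/21.83 = 0.9299.
v₂/v₁ is just their ratio: 0.9299/0.7963 = 1.17.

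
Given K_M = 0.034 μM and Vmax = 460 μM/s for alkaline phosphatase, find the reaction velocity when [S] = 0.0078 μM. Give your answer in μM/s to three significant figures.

85.8 μM/s

v = Vmax·[S]/(Km + [S]) = 460 × 0.0078 / (0.034 + 0.0078)
  = 3.588 / 0.04180 = 85.8 μM/s.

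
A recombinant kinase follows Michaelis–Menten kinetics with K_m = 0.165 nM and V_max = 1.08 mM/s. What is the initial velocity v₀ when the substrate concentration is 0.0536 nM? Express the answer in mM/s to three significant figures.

0.265 mM/s

v = Vmax·[S]/(Km + [S]) = 1.08 × 0.0536 / (0.165 + 0.0536)
  = 0.05789 / 0.2186 = 0.265 mM/s.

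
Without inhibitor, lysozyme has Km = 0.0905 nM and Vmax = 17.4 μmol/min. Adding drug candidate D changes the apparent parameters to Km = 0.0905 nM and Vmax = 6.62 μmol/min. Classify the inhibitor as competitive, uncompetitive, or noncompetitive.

Vmax decreases (17.4 → 6.62 μmol/min) while Km is unchanged — pure noncompetitive inhibition.

noncompetitive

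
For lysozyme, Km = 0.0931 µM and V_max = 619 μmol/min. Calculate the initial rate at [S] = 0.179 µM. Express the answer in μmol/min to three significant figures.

v = Vmax·[S]/(Km + [S]) = 619 × 0.179 / (0.0931 + 0.179)
  = 110.8 / 0.2721 = 407 μmol/min.

407 μmol/min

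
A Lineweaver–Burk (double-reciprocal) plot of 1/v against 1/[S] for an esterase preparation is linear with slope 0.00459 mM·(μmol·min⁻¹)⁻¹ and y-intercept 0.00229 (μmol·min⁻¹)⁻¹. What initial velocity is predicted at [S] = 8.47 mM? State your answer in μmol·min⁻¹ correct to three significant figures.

353 μmol·min⁻¹

The y-intercept is 1/Vmax, so Vmax = 1/0.00229 = 437 μmol·min⁻¹.
The slope is Km/Vmax, so Km = 0.00459 × 437 = 2.00 mM.
Then v = 437 × 8.47/(2.00 + 8.47) = 353 μmol·min⁻¹.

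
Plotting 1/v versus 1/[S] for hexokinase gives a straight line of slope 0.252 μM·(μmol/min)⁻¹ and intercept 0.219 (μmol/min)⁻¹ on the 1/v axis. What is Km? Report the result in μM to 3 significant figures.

1.15 μM

y-intercept = 1/Vmax ⇒ Vmax = 4.57 μmol/min; slope = Km/Vmax ⇒ Km = slope × Vmax.
Km = 0.252 × 4.57 = 1.15 μM.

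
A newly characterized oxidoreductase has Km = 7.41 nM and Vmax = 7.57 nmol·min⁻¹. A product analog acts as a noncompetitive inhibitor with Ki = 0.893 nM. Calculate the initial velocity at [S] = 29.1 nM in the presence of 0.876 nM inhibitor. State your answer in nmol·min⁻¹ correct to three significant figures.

With α = 1 + [I]/Ki = 1 + 0.876/0.893 = 1.981, the noncompetitive rate law is v = (Vmax/α)·[S] / (Km + [S]).
v = (7.57/1.981)×29.1 / (7.41 + 29.1) = 111.2/36.51 = 3.05 nmol·min⁻¹.

3.05 nmol·min⁻¹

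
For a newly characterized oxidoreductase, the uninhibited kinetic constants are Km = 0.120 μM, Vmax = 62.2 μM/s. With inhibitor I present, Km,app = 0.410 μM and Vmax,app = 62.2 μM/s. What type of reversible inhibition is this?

Km increases (0.120 → 0.410 μM) while Vmax is unchanged — the hallmark of competitive inhibition.

competitive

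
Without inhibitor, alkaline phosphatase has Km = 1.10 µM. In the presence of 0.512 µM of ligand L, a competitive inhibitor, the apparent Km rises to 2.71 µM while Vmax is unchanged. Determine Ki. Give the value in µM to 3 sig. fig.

0.350 µM

Competitive: Km,app = α·Km with α = 1 + [I]/Ki.
α = Km,app/Km = 2.71/1.10 = 2.464.
Since α = 1 + [I]/Ki, [I]/Ki = 2.464 − 1 = 1.464 and Ki = 0.512/1.464 = 0.350 µM.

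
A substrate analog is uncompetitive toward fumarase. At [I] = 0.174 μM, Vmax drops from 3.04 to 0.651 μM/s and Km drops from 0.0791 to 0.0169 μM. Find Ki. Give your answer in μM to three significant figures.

0.0474 μM

Uncompetitive: Vmax,app = Vmax/α (and Km,app = Km/α) with α = 1 + [I]/Ki.
α = Vmax/Vmax,app = 3.04/0.651 = 4.670.
Since α = 1 + [I]/Ki, [I]/Ki = 4.670 − 1 = 3.670 and Ki = 0.174/3.670 = 0.0474 μM.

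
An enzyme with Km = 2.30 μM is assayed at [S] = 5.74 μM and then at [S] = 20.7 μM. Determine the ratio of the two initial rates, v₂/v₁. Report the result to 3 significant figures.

Since Vmax cancels, v₂/v₁ = [S]₂(Km+[S]₁) / [S]₁(Km+[S]₂).
= 20.7×(2.30+5.74) / (5.74×(2.30+20.7)) = 166.4/132.0 = 1.26.

1.26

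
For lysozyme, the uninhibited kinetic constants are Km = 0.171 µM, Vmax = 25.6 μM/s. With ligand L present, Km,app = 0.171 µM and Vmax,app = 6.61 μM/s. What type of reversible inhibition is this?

Vmax decreases (25.6 → 6.61 μM/s) while Km is unchanged — pure noncompetitive inhibition.

noncompetitive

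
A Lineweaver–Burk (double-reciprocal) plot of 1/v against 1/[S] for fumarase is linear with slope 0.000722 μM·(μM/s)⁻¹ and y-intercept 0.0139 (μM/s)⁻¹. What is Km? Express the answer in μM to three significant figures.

0.0519 μM

y-intercept = 1/Vmax ⇒ Vmax = 71.9 μM/s; slope = Km/Vmax ⇒ Km = slope × Vmax.
Km = 0.000722 × 71.9 = 0.0519 μM.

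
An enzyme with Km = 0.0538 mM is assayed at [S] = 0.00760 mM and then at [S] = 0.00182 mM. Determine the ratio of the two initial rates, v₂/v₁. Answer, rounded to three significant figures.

0.264

The fractional saturations are [S]/(Km+[S]) = 0.00760/0.06140 = 0.1238 and 0.00182/0.05562 = 0.03272.
v₂/v₁ is just their ratio: 0.03272/0.1238 = 0.264.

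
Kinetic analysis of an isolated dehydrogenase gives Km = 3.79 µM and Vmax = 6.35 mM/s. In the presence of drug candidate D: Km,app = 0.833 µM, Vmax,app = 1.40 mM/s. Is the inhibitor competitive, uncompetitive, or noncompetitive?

uncompetitive

Both Km and Vmax decrease by the same factor (~4.55-fold) — characteristic of uncompetitive inhibition.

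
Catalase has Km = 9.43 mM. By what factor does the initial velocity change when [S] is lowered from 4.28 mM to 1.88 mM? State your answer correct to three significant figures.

0.532

The fractional saturations are [S]/(Km+[S]) = 4.28/13.71 = 0.3122 and 1.88/11.31 = 0.1662.
v₂/v₁ is just their ratio: 0.1662/0.3122 = 0.532.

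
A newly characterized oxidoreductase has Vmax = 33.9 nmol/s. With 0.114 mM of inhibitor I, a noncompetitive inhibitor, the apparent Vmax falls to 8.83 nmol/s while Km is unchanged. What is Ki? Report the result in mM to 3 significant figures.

Noncompetitive: Vmax,app = Vmax/α with α = 1 + [I]/Ki.
α = Vmax/Vmax,app = 33.9/8.83 = 3.839.
Since α = 1 + [I]/Ki, [I]/Ki = 3.839 − 1 = 2.839 and Ki = 0.114/2.839 = 0.0402 mM.

0.0402 mM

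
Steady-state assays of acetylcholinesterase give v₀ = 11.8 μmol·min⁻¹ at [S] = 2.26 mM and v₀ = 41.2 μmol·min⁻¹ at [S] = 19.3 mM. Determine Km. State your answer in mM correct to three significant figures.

In reciprocal form, 1/v = (Km/Vmax)·(1/[S]) + 1/Vmax. The two points give (1/[S], 1/v) = (0.4425, 0.08475) and (0.05181, 0.02427).
Slope = (0.08475 − 0.02427)/(0.4425 − 0.05181) = 0.1548; intercept = 0.08475 − 0.1548×0.4425 = 0.01625.
Vmax = 1/intercept = 61.5 μmol·min⁻¹; Km = slope × Vmax = 0.1548 × 61.5 = 9.53 mM.

9.53 mM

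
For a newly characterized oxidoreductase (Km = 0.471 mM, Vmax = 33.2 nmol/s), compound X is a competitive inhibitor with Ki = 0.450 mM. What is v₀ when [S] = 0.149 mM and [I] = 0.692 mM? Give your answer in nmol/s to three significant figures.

α = 1 + [I]/Ki = 1 + 0.692/0.450 = 2.538.
For a competitive inhibitor, Vmax is unchanged and the apparent Km becomes α·Km: Km,app = 1.20 mM, Vmax,app = 33.2 nmol/s.
v = Vmax,app·[S]/(Km,app + [S]) = 33.2 × 0.149/(1.20 + 0.149) = 3.68 nmol/s.

3.68 nmol/s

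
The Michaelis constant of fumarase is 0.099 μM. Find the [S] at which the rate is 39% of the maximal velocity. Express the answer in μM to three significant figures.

v/Vmax = [S]/(Km+[S]) = 0.39, so [S] = Km·0.39/(1 − 0.39) = 0.099 × 0.6393.
[S] = 0.0633 μM.

0.0633 μM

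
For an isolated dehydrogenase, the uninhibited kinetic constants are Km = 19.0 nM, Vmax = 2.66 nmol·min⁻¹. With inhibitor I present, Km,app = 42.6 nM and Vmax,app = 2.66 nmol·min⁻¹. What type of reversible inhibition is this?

Km increases (19.0 → 42.6 nM) while Vmax is unchanged — the hallmark of competitive inhibition.

competitive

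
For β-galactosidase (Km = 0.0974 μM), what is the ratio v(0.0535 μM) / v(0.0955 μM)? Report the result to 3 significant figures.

The fractional saturations are [S]/(Km+[S]) = 0.0955/0.1929 = 0.4951 and 0.0535/0.1509 = 0.3545.
v₂/v₁ is just their ratio: 0.3545/0.4951 = 0.716.

0.716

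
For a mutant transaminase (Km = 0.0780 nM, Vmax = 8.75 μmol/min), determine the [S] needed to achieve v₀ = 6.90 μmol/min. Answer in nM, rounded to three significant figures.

0.291 nM

Rearranging v = Vmax[S]/(Km+[S]) gives [S] = Km·v/(Vmax − v).
[S] = 0.0780 × 6.90 / (8.75 − 6.90) = 0.5382/1.850 = 0.291 nM.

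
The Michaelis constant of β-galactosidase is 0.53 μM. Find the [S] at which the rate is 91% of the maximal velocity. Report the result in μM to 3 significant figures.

5.36 μM

v/Vmax = [S]/(Km+[S]) = 0.91, so [S] = Km·0.91/(1 − 0.91) = 0.53 × 10.11.
[S] = 5.36 μM.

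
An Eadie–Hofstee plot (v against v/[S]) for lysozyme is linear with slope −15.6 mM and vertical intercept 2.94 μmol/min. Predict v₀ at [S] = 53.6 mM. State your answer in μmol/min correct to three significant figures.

In the Eadie–Hofstee form v = Vmax − Km·(v/[S]), the slope is −Km and the intercept is Vmax, so Km = 15.6 mM and Vmax = 2.94 μmol/min.
v = 2.94 × 53.6/(15.6 + 53.6) = 2.28 μmol/min.

2.28 μmol/min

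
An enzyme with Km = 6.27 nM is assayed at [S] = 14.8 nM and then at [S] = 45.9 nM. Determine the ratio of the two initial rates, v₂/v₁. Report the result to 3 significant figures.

1.25

The fractional saturations are [S]/(Km+[S]) = 14.8/21.07 = 0.7024 and 45.9/52.17 = 0.8798.
v₂/v₁ is just their ratio: 0.8798/0.7024 = 1.25.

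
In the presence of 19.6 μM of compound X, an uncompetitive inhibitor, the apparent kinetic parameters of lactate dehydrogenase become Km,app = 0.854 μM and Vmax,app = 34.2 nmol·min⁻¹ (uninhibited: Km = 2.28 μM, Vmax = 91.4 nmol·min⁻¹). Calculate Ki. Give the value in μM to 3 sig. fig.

Uncompetitive: Vmax,app = Vmax/α (and Km,app = Km/α) with α = 1 + [I]/Ki.
α = Vmax/Vmax,app = 91.4/34.2 = 2.673.
Ki = [I]/(α − 1) = 19.6/1.673 = 11.7 μM.

11.7 μM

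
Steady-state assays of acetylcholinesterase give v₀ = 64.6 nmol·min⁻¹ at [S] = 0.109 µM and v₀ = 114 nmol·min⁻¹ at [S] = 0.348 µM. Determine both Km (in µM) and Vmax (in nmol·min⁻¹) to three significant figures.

From v = Vmax[S]/(Km+[S]), each point gives Vmax = v(Km+[S])/[S].
Equating: 64.6(Km+0.109)/0.109 = 114(Km+0.348)/0.348.
592.7·Km + 64.6 = 327.6·Km + 114, so (592.7 − 327.6)·Km = 114 − 64.6.
Km = 49.40/265.1 = 0.186 µM; then Vmax = 64.6(0.186+0.109)/0.109 = 175 nmol·min⁻¹.

Km = 0.186 µM; Vmax = 175 nmol·min⁻¹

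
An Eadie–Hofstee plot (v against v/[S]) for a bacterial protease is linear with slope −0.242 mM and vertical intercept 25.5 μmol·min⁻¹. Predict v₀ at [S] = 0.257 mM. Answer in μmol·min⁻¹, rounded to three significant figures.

In the Eadie–Hofstee form v = Vmax − Km·(v/[S]), the slope is −Km and the intercept is Vmax, so Km = 0.242 mM and Vmax = 25.5 μmol·min⁻¹.
v = 25.5 × 0.257/(0.242 + 0.257) = 13.1 μmol·min⁻¹.

13.1 μmol·min⁻¹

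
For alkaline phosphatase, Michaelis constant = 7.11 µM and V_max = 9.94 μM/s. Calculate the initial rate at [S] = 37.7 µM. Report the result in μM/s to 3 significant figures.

v = Vmax·[S]/(Km + [S]) = 9.94 × 37.7 / (7.11 + 37.7)
  = 374.7 / 44.81 = 8.36 μM/s.

8.36 μM/s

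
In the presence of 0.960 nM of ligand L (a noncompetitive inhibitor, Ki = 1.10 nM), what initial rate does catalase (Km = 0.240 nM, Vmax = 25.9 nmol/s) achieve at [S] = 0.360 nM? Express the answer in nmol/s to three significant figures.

8.30 nmol/s

α = 1 + [I]/Ki = 1 + 0.960/1.10 = 1.873.
For a noncompetitive inhibitor, Vmax is reduced to Vmax/α while Km is unchanged: Km,app = 0.240 nM, Vmax,app = 13.8 nmol/s.
v = Vmax,app·[S]/(Km,app + [S]) = 13.8 × 0.360/(0.240 + 0.360) = 8.30 nmol/s.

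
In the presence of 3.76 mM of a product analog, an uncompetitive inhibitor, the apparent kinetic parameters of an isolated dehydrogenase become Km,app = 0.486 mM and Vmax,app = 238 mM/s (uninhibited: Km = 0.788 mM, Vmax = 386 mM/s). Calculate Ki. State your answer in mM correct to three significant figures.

Uncompetitive: Vmax,app = Vmax/α (and Km,app = Km/α) with α = 1 + [I]/Ki.
α = Vmax/Vmax,app = 386/238 = 1.622.
Ki = [I]/(α − 1) = 3.76/0.6218 = 6.05 mM.

6.05 mM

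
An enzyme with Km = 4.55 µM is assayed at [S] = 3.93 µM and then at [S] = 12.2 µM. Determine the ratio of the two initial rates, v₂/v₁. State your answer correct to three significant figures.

The fractional saturations are [S]/(Km+[S]) = 3.93/8.480 = 0.4634 and 12.2/16.75 = 0.7284.
v₂/v₁ is just their ratio: 0.7284/0.4634 = 1.57.

1.57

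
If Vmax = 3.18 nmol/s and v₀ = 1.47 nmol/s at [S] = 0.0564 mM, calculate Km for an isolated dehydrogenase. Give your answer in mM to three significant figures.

v/Vmax = 1.47/3.18 = 0.4623 = [S]/(Km+[S]).
So Km + [S] = [S]/0.4623 = 0.1220 mM, giving Km = 0.1220 − 0.0564 = 0.0656 mM.

0.0656 mM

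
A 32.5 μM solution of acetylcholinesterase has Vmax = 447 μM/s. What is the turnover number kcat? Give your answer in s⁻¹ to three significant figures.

kcat = Vmax/[E]total = 447 μM/s / 32.5 μM = 13.8 s⁻¹.

13.8 s⁻¹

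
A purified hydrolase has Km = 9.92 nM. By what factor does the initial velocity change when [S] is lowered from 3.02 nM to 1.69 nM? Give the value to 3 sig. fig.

The fractional saturations are [S]/(Km+[S]) = 3.02/12.94 = 0.2334 and 1.69/11.61 = 0.1456.
v₂/v₁ is just their ratio: 0.1456/0.2334 = 0.624.

0.624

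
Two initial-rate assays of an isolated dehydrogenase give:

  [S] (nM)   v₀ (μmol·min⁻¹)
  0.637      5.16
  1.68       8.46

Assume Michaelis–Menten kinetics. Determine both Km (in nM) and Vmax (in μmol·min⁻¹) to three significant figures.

Km = 1.08 nM; Vmax = 13.9 μmol·min⁻¹

From v = Vmax[S]/(Km+[S]), each point gives Vmax = v(Km+[S])/[S].
Equating: 5.16(Km+0.637)/0.637 = 8.46(Km+1.68)/1.68.
8.100·Km + 5.16 = 5.036·Km + 8.46, so (8.100 − 5.036)·Km = 8.46 − 5.16.
Km = 3.300/3.065 = 1.08 nM; then Vmax = 5.16(1.08+0.637)/0.637 = 13.9 μmol·min⁻¹.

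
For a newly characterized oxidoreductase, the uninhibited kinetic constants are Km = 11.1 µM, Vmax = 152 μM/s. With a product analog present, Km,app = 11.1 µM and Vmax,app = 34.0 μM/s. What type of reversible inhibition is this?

noncompetitive

Vmax decreases (152 → 34.0 μM/s) while Km is unchanged — pure noncompetitive inhibition.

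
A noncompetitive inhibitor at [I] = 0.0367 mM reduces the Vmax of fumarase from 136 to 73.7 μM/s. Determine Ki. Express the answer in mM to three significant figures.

Noncompetitive: Vmax,app = Vmax/α with α = 1 + [I]/Ki.
α = Vmax/Vmax,app = 136/73.7 = 1.845.
Ki = [I]/(α − 1) = 0.0367/0.8453 = 0.0434 mM.

0.0434 mM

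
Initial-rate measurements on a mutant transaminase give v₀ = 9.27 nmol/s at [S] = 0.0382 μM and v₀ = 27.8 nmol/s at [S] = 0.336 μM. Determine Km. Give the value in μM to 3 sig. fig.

In reciprocal form, 1/v = (Km/Vmax)·(1/[S]) + 1/Vmax. The two points give (1/[S], 1/v) = (26.18, 0.1079) and (2.976, 0.03597).
Slope = (0.1079 − 0.03597)/(26.18 − 2.976) = 0.003099; intercept = 0.1079 − 0.003099×26.18 = 0.02675.
Vmax = 1/intercept = 37.4 nmol/s; Km = slope × Vmax = 0.003099 × 37.4 = 0.116 μM.

0.116 μM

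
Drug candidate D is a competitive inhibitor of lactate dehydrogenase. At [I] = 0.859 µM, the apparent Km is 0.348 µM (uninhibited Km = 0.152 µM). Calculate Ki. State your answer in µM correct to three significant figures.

0.666 µM

Competitive: Km,app = α·Km with α = 1 + [I]/Ki.
α = Km,app/Km = 0.348/0.152 = 2.289.
Since α = 1 + [I]/Ki, [I]/Ki = 2.289 − 1 = 1.289 and Ki = 0.859/1.289 = 0.666 µM.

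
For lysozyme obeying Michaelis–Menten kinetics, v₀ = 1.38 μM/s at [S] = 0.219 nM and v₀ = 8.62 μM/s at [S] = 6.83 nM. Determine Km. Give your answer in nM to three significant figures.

From v = Vmax[S]/(Km+[S]), each point gives Vmax = v(Km+[S])/[S].
Equating: 1.38(Km+0.219)/0.219 = 8.62(Km+6.83)/6.83.
6.301·Km + 1.38 = 1.262·Km + 8.62, so (6.301 − 1.262)·Km = 8.62 − 1.38.
Km = 7.240/5.039 = 1.44 nM; then Vmax = 1.38(1.44+0.219)/0.219 = 10.4 μM/s.

1.44 nM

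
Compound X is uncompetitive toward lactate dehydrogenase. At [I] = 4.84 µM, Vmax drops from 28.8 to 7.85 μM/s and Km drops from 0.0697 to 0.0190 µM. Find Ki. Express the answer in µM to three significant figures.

1.81 µM

Uncompetitive: Vmax,app = Vmax/α (and Km,app = Km/α) with α = 1 + [I]/Ki.
α = Vmax/Vmax,app = 28.8/7.85 = 3.669.
Since α = 1 + [I]/Ki, [I]/Ki = 3.669 − 1 = 2.669 and Ki = 4.84/2.669 = 1.81 µM.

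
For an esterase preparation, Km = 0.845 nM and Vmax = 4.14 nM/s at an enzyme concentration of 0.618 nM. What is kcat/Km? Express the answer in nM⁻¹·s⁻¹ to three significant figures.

7.93 nM⁻¹·s⁻¹

kcat = Vmax/[E]total = 4.14/0.618 = 6.70 s⁻¹.
kcat/Km = 6.70/0.845 = 7.93 nM⁻¹·s⁻¹.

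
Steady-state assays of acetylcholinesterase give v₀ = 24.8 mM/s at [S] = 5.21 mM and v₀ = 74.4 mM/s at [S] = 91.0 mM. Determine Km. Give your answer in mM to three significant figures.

From v = Vmax[S]/(Km+[S]), each point gives Vmax = v(Km+[S])/[S].
Equating: 24.8(Km+5.21)/5.21 = 74.4(Km+91.0)/91.0.
4.760·Km + 24.8 = 0.8176·Km + 74.4, so (4.760 − 0.8176)·Km = 74.4 − 24.8.
Km = 49.60/3.942 = 12.6 mM; then Vmax = 24.8(12.6+5.21)/5.21 = 84.7 mM/s.

12.6 mM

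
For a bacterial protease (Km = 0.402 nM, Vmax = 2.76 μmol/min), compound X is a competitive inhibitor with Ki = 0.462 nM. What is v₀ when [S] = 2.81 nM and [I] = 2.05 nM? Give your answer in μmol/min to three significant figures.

α = 1 + [I]/Ki = 1 + 2.05/0.462 = 5.437.
For a competitive inhibitor, Vmax is unchanged and the apparent Km becomes α·Km: Km,app = 2.19 nM, Vmax,app = 2.76 μmol/min.
v = Vmax,app·[S]/(Km,app + [S]) = 2.76 × 2.81/(2.19 + 2.81) = 1.55 μmol/min.

1.55 μmol/min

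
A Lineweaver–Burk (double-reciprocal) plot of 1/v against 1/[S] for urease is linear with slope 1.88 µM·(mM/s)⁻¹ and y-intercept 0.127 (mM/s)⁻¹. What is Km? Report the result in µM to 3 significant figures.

14.8 µM

y-intercept = 1/Vmax ⇒ Vmax = 7.87 mM/s; slope = Km/Vmax ⇒ Km = slope × Vmax.
Km = 1.88 × 7.87 = 14.8 µM.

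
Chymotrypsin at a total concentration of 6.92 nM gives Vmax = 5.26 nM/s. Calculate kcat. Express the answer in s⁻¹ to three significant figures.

0.760 s⁻¹

kcat = Vmax/[E]total = 5.26 nM/s / 6.92 nM = 0.760 s⁻¹.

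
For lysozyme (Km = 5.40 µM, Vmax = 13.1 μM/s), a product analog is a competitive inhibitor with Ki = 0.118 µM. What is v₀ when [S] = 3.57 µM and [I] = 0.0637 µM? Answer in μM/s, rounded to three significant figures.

3.93 μM/s

With α = 1 + [I]/Ki = 1 + 0.0637/0.118 = 1.540, the competitive rate law is v = Vmax[S] / (αKm + [S]).
v = 13.1×3.57 / (1.540×5.40 + 3.57) = 46.77/11.89 = 3.93 μM/s.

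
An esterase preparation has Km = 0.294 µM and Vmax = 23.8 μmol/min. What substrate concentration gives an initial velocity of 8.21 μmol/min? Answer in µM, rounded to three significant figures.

Rearranging v = Vmax[S]/(Km+[S]) gives [S] = Km·v/(Vmax − v).
[S] = 0.294 × 8.21 / (23.8 − 8.21) = 2.414/15.59 = 0.155 µM.

0.155 µM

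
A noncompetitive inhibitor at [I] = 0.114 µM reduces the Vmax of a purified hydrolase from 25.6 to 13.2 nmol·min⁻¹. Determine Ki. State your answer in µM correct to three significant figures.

Noncompetitive: Vmax,app = Vmax/α with α = 1 + [I]/Ki.
α = Vmax/Vmax,app = 25.6/13.2 = 1.939.
Since α = 1 + [I]/Ki, [I]/Ki = 1.939 − 1 = 0.9394 and Ki = 0.114/0.9394 = 0.121 µM.

0.121 µM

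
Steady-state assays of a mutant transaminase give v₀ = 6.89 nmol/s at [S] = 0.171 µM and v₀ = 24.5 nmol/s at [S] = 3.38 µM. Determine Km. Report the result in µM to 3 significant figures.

0.533 µM

From v = Vmax[S]/(Km+[S]), each point gives Vmax = v(Km+[S])/[S].
Equating: 6.89(Km+0.171)/0.171 = 24.5(Km+3.38)/3.38.
40.29·Km + 6.89 = 7.249·Km + 24.5, so (40.29 − 7.249)·Km = 24.5 − 6.89.
Km = 17.61/33.04 = 0.533 µM; then Vmax = 6.89(0.533+0.171)/0.171 = 28.4 nmol/s.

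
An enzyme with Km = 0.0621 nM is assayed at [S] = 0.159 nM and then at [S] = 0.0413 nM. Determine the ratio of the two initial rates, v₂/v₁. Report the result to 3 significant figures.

Since Vmax cancels, v₂/v₁ = [S]₂(Km+[S]₁) / [S]₁(Km+[S]₂).
= 0.0413×(0.0621+0.159) / (0.159×(0.0621+0.0413)) = 0.009131/0.01644 = 0.555.

0.555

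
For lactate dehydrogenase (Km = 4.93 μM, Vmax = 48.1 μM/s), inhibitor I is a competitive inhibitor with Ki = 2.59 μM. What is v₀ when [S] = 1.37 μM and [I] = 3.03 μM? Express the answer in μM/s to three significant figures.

α = 1 + [I]/Ki = 1 + 3.03/2.59 = 2.170.
For a competitive inhibitor, Vmax is unchanged and the apparent Km becomes α·Km: Km,app = 10.7 μM, Vmax,app = 48.1 μM/s.
v = Vmax,app·[S]/(Km,app + [S]) = 48.1 × 1.37/(10.7 + 1.37) = 5.46 μM/s.

5.46 μM/s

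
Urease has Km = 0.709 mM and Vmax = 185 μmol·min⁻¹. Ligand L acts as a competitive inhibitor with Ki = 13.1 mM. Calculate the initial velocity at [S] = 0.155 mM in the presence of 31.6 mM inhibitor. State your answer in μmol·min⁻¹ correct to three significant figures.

11.1 μmol·min⁻¹

α = 1 + [I]/Ki = 1 + 31.6/13.1 = 3.412.
For a competitive inhibitor, Vmax is unchanged and the apparent Km becomes α·Km: Km,app = 2.42 mM, Vmax,app = 185 μmol·min⁻¹.
v = Vmax,app·[S]/(Km,app + [S]) = 185 × 0.155/(2.42 + 0.155) = 11.1 μmol·min⁻¹.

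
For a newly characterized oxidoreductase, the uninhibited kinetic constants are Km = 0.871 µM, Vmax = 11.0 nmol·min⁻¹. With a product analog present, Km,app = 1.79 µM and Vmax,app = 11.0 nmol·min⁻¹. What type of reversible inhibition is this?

competitive

Km increases (0.871 → 1.79 µM) while Vmax is unchanged — the hallmark of competitive inhibition.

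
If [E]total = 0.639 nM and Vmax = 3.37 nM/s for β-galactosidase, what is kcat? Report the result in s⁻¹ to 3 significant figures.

kcat = Vmax/[E]total = 3.37 nM/s / 0.639 nM = 5.27 s⁻¹.

5.27 s⁻¹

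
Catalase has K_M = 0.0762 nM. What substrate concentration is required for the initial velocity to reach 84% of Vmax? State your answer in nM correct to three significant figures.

v/Vmax = [S]/(Km+[S]) = 0.84, so [S] = Km·0.84/(1 − 0.84) = 0.0762 × 5.250.
[S] = 0.400 nM.

0.400 nM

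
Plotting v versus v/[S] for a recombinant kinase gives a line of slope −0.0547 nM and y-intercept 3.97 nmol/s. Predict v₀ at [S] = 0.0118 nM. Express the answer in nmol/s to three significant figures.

0.704 nmol/s

In the Eadie–Hofstee form v = Vmax − Km·(v/[S]), the slope is −Km and the intercept is Vmax, so Km = 0.0547 nM and Vmax = 3.97 nmol/s.
v = 3.97 × 0.0118/(0.0547 + 0.0118) = 0.704 nmol/s.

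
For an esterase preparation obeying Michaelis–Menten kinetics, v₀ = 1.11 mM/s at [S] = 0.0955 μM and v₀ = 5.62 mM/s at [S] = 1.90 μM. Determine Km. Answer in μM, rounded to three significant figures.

From v = Vmax[S]/(Km+[S]), each point gives Vmax = v(Km+[S])/[S].
Equating: 1.11(Km+0.0955)/0.0955 = 5.62(Km+1.90)/1.90.
11.62·Km + 1.11 = 2.958·Km + 5.62, so (11.62 − 2.958)·Km = 5.62 − 1.11.
Km = 4.510/8.665 = 0.520 μM; then Vmax = 1.11(0.520+0.0955)/0.0955 = 7.16 mM/s.

0.520 μM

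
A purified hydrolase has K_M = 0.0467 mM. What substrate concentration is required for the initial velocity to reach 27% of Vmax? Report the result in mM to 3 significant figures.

v/Vmax = [S]/(Km+[S]) = 0.27, so [S] = Km·0.27/(1 − 0.27) = 0.0467 × 0.3699.
[S] = 0.0173 mM.

0.0173 mM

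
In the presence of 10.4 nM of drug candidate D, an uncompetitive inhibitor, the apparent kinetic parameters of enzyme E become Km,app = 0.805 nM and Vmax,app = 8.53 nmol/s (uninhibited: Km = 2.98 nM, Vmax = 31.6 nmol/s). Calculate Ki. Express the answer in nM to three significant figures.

Uncompetitive: Vmax,app = Vmax/α (and Km,app = Km/α) with α = 1 + [I]/Ki.
α = Vmax/Vmax,app = 31.6/8.53 = 3.705.
Since α = 1 + [I]/Ki, [I]/Ki = 3.705 − 1 = 2.705 and Ki = 10.4/2.705 = 3.85 nM.

3.85 nM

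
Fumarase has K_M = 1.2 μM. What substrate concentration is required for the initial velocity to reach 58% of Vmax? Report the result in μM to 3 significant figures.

v/Vmax = [S]/(Km+[S]) = 0.58, so [S] = Km·0.58/(1 − 0.58) = 1.2 × 1.381.
[S] = 1.66 μM.

1.66 μM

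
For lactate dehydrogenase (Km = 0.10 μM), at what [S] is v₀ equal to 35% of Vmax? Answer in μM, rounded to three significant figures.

0.0538 μM

v/Vmax = [S]/(Km+[S]) = 0.35, so [S] = Km·0.35/(1 − 0.35) = 0.10 × 0.5385.
[S] = 0.0538 μM.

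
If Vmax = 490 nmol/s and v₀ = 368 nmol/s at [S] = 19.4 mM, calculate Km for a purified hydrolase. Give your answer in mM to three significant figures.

6.43 mM

v/Vmax = 368/490 = 0.7510 = [S]/(Km+[S]).
So Km + [S] = [S]/0.7510 = 25.83 mM, giving Km = 25.83 − 19.4 = 6.43 mM.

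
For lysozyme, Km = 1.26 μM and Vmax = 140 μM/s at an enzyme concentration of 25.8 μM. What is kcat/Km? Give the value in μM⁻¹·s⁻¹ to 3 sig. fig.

4.31 μM⁻¹·s⁻¹

kcat = Vmax/[E]total = 140/25.8 = 5.43 s⁻¹.
kcat/Km = 5.43/1.26 = 4.31 μM⁻¹·s⁻¹.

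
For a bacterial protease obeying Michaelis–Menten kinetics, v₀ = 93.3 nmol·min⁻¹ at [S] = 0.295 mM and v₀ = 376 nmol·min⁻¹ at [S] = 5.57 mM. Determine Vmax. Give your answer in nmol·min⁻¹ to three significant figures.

453 nmol·min⁻¹

From v = Vmax[S]/(Km+[S]), each point gives Vmax = v(Km+[S])/[S].
Equating: 93.3(Km+0.295)/0.295 = 376(Km+5.57)/5.57.
316.3·Km + 93.3 = 67.50·Km + 376, so (316.3 − 67.50)·Km = 376 − 93.3.
Km = 282.7/248.8 = 1.14 mM; then Vmax = 93.3(1.14+0.295)/0.295 = 453 nmol·min⁻¹.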